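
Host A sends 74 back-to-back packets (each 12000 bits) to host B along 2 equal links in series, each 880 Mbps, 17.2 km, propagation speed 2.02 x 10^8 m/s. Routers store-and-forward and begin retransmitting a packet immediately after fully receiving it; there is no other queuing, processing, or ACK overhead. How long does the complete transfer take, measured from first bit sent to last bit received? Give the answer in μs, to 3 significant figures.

Per-hop transmission t_tx = L/R = 12000/880000000 = 13.6364 μs.
Per-hop propagation t_prop = 17200/202000000 = 85.1485 μs.
Pipeline fill: first packet needs 2·t_tx to clear all hops; remaining 73 packets each add one t_tx.
Total = (2+74-1)·t_tx + 2·t_prop = 75·13.6364 + 2·85.1485 = 1190 μs.

1190 μs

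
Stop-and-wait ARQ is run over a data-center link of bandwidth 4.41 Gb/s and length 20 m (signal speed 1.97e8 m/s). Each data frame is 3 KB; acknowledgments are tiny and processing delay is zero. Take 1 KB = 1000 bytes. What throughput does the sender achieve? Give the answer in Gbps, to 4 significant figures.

t_tx = L/R = 24000/4410000000 = 5.44218e-06 s.
t_prop = 20/197000000 = 1.01523e-07 s; RTT = 2.03046e-07 s.
Cycle = t_tx + RTT = 5.64522e-06 s.
Throughput = L / cycle = 24000 / 5.64522e-06 = 4.251 Gbps.

4.251 Gbps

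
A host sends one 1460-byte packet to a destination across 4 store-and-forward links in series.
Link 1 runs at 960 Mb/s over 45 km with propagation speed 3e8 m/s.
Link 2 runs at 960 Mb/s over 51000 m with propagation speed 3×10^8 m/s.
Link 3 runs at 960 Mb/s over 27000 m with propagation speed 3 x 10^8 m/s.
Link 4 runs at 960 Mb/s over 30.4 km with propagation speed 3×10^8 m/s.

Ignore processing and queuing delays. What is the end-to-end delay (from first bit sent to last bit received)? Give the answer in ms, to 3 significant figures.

0.560 ms

L = 1460 × 8 = 11680 bits.
Transmission delay per hop = L/R = 11680/960000000 = 0.0121667 ms; 4 hops → 0.0486667 ms.
Propagation delays (d/s per hop): 0.15, 0.17, 0.09, 0.101333 ms; sum = 0.511333 ms.
End-to-end = 0.560 ms.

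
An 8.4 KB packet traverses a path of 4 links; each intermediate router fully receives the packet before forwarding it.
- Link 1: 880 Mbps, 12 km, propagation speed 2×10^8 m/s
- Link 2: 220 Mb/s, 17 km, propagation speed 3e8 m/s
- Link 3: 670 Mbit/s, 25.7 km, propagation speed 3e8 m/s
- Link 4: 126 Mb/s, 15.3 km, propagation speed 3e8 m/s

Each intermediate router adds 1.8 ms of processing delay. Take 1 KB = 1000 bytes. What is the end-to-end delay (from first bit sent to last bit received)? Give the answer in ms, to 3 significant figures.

L = 67200 bits.
Transmission delays (L/R per hop): 0.0763636, 0.305455, 0.100299, 0.533333 ms; sum = 1.01545 ms.
Propagation delays (d/s per hop): 0.06, 0.0566667, 0.0856667, 0.051 ms; sum = 0.253333 ms.
Processing at 3 router(s): 3 × 1.8 ms = 5.4 ms.
End-to-end = 6.67 ms.

6.67 ms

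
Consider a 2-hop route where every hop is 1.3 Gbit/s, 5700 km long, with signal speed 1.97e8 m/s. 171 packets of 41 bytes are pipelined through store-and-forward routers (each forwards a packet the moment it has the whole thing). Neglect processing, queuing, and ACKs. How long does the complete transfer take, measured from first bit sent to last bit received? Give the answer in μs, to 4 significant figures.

57910 μs

Per-hop transmission t_tx = L/R = 328/1300000000 = 0.252308 μs.
Per-hop propagation t_prop = 5700000/197000000 = 28934 μs.
Pipeline fill: first packet needs 2·t_tx to clear all hops; remaining 170 packets each add one t_tx.
Total = (2+171-1)·t_tx + 2·t_prop = 172·0.252308 + 2·28934 = 57910 μs.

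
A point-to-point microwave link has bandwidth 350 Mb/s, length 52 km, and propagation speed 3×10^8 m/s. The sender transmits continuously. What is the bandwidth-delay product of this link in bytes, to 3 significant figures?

7580 bytes

Propagation delay = 52000 / 300000000 = 0.000173333 s.
BDP = R × t_prop = 350000000 × 0.000173333 = 60666.7 bits.
In bytes: 60666.7/8 = 7580 bytes.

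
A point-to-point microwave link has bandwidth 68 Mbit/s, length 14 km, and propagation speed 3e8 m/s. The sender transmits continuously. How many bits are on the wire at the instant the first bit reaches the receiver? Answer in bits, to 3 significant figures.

3170 bits

Propagation delay = 14000 / 300000000 = 4.66667e-05 s.
BDP = R × t_prop = 68000000 × 4.66667e-05 = 3173.33 bits.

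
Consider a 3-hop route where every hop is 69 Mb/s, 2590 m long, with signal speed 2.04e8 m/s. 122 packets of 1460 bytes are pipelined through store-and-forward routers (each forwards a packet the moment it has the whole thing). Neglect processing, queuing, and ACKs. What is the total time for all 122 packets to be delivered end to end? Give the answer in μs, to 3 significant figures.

21000 μs

Per-hop transmission t_tx = L/R = 11680/69000000 = 169.275 μs.
Per-hop propagation t_prop = 2590/204000000 = 12.6961 μs.
Pipeline fill: first packet needs 3·t_tx to clear all hops; remaining 121 packets each add one t_tx.
Total = (3+122-1)·t_tx + 3·t_prop = 124·169.275 + 3·12.6961 = 21000 μs.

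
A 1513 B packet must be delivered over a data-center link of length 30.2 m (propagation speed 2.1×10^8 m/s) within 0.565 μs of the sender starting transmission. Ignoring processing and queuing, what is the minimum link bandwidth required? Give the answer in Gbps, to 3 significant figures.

28.7 Gbps

L = 12104 bits.
Propagation delay = 30.2 / 210000000 = 0.14381 μs.
Transmission budget = 0.565 − 0.14381 = 0.42119 μs.
R ≥ L / t_tx = 12104 bits / 4.2119e-07 s = 28.7 Gbps.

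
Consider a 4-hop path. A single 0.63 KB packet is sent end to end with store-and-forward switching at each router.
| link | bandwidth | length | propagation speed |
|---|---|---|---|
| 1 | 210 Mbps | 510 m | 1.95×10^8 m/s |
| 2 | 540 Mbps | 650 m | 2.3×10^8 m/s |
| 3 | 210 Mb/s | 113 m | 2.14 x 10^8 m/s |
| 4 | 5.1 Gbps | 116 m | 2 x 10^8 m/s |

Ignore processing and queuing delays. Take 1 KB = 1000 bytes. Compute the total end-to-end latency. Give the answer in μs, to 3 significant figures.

L = 5040 bits.
Transmission delays (L/R per hop): 24, 9.33333, 24, 0.988235 μs; sum = 58.3216 μs.
Propagation delays (d/s per hop): 2.61538, 2.82609, 0.528037, 0.58 μs; sum = 6.54951 μs.
End-to-end = 64.9 μs.

64.9 μs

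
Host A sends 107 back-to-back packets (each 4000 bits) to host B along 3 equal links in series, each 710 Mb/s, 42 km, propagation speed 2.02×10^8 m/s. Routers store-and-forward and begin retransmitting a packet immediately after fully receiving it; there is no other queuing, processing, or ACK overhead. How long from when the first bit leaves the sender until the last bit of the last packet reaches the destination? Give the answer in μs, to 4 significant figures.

Per-hop transmission t_tx = L/R = 4000/710000000 = 5.6338 μs.
Per-hop propagation t_prop = 42000/202000000 = 207.921 μs.
Pipeline fill: first packet needs 3·t_tx to clear all hops; remaining 106 packets each add one t_tx.
Total = (3+107-1)·t_tx + 3·t_prop = 109·5.6338 + 3·207.921 = 1238 μs.

1238 μs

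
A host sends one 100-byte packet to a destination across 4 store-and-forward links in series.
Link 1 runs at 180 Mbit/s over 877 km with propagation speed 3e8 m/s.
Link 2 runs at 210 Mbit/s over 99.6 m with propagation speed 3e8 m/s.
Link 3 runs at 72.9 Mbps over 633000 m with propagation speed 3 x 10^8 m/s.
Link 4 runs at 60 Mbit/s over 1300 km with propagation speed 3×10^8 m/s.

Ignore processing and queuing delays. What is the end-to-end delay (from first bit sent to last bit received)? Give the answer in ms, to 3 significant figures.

9.40 ms

L = 100 × 8 = 800 bits.
Transmission delays (L/R per hop): 0.00444444, 0.00380952, 0.0109739, 0.0133333 ms; sum = 0.0325612 ms.
Propagation delays (d/s per hop): 2.92333, 0.000332, 2.11, 4.33333 ms; sum = 9.367 ms.
End-to-end = 9.40 ms.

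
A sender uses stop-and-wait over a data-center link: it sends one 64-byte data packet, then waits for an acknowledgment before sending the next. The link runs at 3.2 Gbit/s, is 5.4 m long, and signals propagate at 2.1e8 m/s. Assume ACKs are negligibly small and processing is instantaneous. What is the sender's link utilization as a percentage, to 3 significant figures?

t_tx = L/R = 512/3200000000 = 1.6e-07 s.
t_prop = 5.4/210000000 = 2.57143e-08 s; RTT = 5.14286e-08 s.
Cycle = t_tx + RTT = 2.11429e-07 s.
Utilization = t_tx / cycle = 1.6e-07/2.11429e-07 = 75.7 %.

75.7 %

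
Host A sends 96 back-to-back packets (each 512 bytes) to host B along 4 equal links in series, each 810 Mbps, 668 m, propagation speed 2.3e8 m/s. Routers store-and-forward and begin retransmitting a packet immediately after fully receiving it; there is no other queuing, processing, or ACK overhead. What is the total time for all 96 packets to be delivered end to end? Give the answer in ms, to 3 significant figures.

Per-hop transmission t_tx = L/R = 4096/810000000 = 0.00505679 ms.
Per-hop propagation t_prop = 668/2.3e+08 = 0.00290435 ms.
Pipeline fill: first packet needs 4·t_tx to clear all hops; remaining 95 packets each add one t_tx.
Total = (4+96-1)·t_tx + 4·t_prop = 99·0.00505679 + 4·0.00290435 = 0.512 ms.

0.512 ms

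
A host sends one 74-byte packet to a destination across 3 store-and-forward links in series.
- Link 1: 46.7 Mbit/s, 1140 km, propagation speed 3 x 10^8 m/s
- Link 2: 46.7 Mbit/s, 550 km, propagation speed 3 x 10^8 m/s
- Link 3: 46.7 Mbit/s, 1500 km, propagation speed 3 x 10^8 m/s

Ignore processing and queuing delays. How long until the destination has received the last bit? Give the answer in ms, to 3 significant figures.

L = 74 × 8 = 592 bits.
Transmission delay per hop = L/R = 592/46700000 = 0.0126767 ms; 3 hops → 0.03803 ms.
Propagation delays (d/s per hop): 3.8, 1.83333, 5 ms; sum = 10.6333 ms.
End-to-end = 10.7 ms.

10.7 ms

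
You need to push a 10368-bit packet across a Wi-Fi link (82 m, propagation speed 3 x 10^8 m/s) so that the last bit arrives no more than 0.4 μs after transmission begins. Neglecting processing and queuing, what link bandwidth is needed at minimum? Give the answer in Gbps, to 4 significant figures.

Propagation delay = 82 / 300000000 = 0.273333 μs.
Transmission budget = 0.4 − 0.273333 = 0.126667 μs.
R ≥ L / t_tx = 10368 bits / 1.26667e-07 s = 81.85 Gbps.

81.85 Gbps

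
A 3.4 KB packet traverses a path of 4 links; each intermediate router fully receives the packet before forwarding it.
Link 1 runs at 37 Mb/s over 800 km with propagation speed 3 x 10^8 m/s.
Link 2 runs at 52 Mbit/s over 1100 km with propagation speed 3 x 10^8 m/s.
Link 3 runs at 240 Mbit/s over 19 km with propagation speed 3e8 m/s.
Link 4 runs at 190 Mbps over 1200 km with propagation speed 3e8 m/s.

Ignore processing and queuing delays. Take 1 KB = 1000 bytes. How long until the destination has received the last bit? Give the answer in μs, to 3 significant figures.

11900 μs

L = 27200 bits.
Transmission delays (L/R per hop): 735.135, 523.077, 113.333, 143.158 μs; sum = 1514.7 μs.
Propagation delays (d/s per hop): 2666.67, 3666.67, 63.3333, 4000 μs; sum = 10396.7 μs.
End-to-end = 11900 μs.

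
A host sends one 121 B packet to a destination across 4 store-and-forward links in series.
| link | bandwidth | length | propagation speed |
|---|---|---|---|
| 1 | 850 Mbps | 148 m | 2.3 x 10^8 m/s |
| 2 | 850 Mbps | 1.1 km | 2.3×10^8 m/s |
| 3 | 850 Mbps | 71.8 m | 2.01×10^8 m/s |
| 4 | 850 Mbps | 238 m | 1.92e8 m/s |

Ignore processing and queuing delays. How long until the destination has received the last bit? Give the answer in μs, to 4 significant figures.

L = 121 × 8 = 968 bits.
Transmission delay per hop = L/R = 968/850000000 = 1.13882 μs; 4 hops → 4.55529 μs.
Propagation delays (d/s per hop): 0.643478, 4.78261, 0.357214, 1.23958 μs; sum = 7.02288 μs.
End-to-end = 11.58 μs.

11.58 μs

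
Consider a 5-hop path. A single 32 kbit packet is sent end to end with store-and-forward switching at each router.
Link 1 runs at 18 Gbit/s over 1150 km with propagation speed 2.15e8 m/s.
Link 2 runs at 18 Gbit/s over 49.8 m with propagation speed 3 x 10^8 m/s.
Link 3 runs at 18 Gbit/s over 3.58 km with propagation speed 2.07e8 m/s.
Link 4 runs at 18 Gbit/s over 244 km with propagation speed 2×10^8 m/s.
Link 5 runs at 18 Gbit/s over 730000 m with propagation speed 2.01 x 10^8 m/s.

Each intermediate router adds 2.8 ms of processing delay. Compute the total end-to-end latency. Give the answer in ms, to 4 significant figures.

21.43 ms

L = 32000 bits.
Transmission delay per hop = L/R = 32000/18000000000 = 0.00177778 ms; 5 hops → 0.00888889 ms.
Propagation delays (d/s per hop): 5.34884, 0.000166, 0.0172947, 1.22, 3.63184 ms; sum = 10.2181 ms.
Processing at 4 router(s): 4 × 2.8 ms = 11.2 ms.
End-to-end = 21.43 ms.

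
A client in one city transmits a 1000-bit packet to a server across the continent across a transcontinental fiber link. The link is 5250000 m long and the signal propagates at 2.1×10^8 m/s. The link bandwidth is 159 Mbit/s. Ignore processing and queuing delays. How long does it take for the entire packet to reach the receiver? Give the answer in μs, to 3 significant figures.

Transmission delay = L/R = 1000 / 159000000 = 6.28931 μs.
Propagation delay = d/s = 5250000 m / 210000000 m/s = 25000 μs.
Total = 25000 μs.

25000 μs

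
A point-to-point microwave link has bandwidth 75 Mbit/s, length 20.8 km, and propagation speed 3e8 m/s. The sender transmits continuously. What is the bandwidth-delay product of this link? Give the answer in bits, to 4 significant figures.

5200 bits

Propagation delay = 20800 / 300000000 = 6.93333e-05 s.
BDP = R × t_prop = 75000000 × 6.93333e-05 = 5200 bits.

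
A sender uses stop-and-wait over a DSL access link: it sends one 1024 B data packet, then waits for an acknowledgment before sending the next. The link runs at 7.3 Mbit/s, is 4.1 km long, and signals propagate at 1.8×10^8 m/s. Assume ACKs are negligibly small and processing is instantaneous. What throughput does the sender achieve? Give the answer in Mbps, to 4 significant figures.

t_tx = L/R = 8192/7300000 = 0.00112219 s.
t_prop = 4100/180000000 = 2.27778e-05 s; RTT = 4.55556e-05 s.
Cycle = t_tx + RTT = 0.00116775 s.
Throughput = L / cycle = 8192 / 0.00116775 = 7.015 Mbps.

7.015 Mbps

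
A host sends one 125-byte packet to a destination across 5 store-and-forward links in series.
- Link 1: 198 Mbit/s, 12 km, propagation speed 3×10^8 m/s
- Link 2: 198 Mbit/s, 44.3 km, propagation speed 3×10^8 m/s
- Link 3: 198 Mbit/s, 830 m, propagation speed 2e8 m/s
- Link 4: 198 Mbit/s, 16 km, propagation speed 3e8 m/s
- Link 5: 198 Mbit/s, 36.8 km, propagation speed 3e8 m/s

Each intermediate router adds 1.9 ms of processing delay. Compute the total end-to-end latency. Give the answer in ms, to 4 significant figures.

L = 125 × 8 = 1000 bits.
Transmission delay per hop = L/R = 1000/198000000 = 0.00505051 ms; 5 hops → 0.0252525 ms.
Propagation delays (d/s per hop): 0.04, 0.147667, 0.00415, 0.0533333, 0.122667 ms; sum = 0.367817 ms.
Processing at 4 router(s): 4 × 1.9 ms = 7.6 ms.
End-to-end = 7.993 ms.

7.993 ms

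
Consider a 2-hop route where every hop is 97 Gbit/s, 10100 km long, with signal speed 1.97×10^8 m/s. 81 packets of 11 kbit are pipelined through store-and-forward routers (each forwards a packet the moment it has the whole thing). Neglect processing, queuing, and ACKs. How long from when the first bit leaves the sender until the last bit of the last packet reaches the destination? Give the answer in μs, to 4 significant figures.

102500 μs

Per-hop transmission t_tx = L/R = 11000/97000000000 = 0.113402 μs.
Per-hop propagation t_prop = 10100000/197000000 = 51269 μs.
Pipeline fill: first packet needs 2·t_tx to clear all hops; remaining 80 packets each add one t_tx.
Total = (2+81-1)·t_tx + 2·t_prop = 82·0.113402 + 2·51269 = 102500 μs.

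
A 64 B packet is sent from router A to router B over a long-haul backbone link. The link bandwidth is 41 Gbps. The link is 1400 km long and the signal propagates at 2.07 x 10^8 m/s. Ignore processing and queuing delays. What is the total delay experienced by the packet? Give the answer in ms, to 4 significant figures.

L = 64 × 8 = 512 bits.
Transmission delay = L/R = 512 / 41000000000 = 1.24878e-05 ms.
Propagation delay = d/s = 1400000 m / 2.07e+08 m/s = 6.76329 ms.
Total = 6.763 ms.

6.763 ms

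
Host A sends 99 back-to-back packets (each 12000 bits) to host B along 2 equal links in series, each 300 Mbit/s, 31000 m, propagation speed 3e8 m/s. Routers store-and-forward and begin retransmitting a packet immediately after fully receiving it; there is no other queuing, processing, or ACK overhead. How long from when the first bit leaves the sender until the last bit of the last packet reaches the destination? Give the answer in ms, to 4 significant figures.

4.207 ms

Per-hop transmission t_tx = L/R = 12000/300000000 = 0.04 ms.
Per-hop propagation t_prop = 31000/300000000 = 0.103333 ms.
Pipeline fill: first packet needs 2·t_tx to clear all hops; remaining 98 packets each add one t_tx.
Total = (2+99-1)·t_tx + 2·t_prop = 100·0.04 + 2·0.103333 = 4.207 ms.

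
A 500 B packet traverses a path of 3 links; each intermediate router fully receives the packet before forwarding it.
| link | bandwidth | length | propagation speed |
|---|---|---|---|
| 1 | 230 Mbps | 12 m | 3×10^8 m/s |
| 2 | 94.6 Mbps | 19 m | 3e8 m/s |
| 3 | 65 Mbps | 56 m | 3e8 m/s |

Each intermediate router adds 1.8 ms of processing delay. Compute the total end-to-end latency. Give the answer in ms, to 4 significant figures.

3.722 ms

L = 500 × 8 = 4000 bits.
Transmission delays (L/R per hop): 0.0173913, 0.0422833, 0.0615385 ms; sum = 0.121213 ms.
Propagation delays (d/s per hop): 4e-05, 6.33333e-05, 0.000186667 ms; sum = 0.00029 ms.
Processing at 2 router(s): 2 × 1.8 ms = 3.6 ms.
End-to-end = 3.722 ms.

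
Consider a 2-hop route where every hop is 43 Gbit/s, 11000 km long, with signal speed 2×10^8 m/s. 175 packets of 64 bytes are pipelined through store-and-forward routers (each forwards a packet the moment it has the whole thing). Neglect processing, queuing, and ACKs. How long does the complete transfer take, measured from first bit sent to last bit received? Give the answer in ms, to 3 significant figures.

110 ms

Per-hop transmission t_tx = L/R = 512/43000000000 = 1.1907e-05 ms.
Per-hop propagation t_prop = 11000000/200000000 = 55 ms.
Pipeline fill: first packet needs 2·t_tx to clear all hops; remaining 174 packets each add one t_tx.
Total = (2+175-1)·t_tx + 2·t_prop = 176·1.1907e-05 + 2·55 = 110 ms.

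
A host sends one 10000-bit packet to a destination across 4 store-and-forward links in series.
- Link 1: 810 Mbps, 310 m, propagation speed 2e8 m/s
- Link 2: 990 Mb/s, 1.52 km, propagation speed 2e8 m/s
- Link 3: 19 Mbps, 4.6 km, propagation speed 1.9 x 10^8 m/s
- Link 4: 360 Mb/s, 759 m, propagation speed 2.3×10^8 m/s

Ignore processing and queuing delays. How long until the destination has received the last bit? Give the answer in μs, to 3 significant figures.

613 μs

Transmission delays (L/R per hop): 12.3457, 10.101, 526.316, 27.7778 μs; sum = 576.54 μs.
Propagation delays (d/s per hop): 1.55, 7.6, 24.2105, 3.3 μs; sum = 36.6605 μs.
End-to-end = 613 μs.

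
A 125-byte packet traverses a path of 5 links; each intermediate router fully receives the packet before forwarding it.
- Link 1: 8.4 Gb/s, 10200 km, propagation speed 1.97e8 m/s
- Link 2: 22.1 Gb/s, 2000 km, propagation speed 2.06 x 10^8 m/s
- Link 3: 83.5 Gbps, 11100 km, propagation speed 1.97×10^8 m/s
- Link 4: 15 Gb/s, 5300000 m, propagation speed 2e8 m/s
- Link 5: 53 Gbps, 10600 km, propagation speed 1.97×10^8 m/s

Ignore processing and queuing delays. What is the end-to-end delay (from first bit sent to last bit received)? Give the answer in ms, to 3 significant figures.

L = 125 × 8 = 1000 bits.
Transmission delays (L/R per hop): 0.000119048, 4.52489e-05, 1.1976e-05, 6.66667e-05, 1.88679e-05 ms; sum = 0.000261807 ms.
Propagation delays (d/s per hop): 51.7766, 9.70874, 56.3452, 26.5, 53.8071 ms; sum = 198.138 ms.
End-to-end = 198 ms.

198 ms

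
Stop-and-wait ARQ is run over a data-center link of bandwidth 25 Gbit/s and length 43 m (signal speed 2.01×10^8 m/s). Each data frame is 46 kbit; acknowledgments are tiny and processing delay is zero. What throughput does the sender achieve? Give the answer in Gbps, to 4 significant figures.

20.28 Gbps

t_tx = L/R = 46000/25000000000 = 1.84e-06 s.
t_prop = 43/2.01e+08 = 2.1393e-07 s; RTT = 4.27861e-07 s.
Cycle = t_tx + RTT = 2.26786e-06 s.
Throughput = L / cycle = 46000 / 2.26786e-06 = 20.28 Gbps.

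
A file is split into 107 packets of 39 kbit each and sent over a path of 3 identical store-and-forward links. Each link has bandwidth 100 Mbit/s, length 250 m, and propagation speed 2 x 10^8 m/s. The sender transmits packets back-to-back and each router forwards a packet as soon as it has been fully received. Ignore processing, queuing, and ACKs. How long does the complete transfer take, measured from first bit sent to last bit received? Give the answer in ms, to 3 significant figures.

42.5 ms

Per-hop transmission t_tx = L/R = 39000/100000000 = 0.39 ms.
Per-hop propagation t_prop = 250/200000000 = 0.00125 ms.
Pipeline fill: first packet needs 3·t_tx to clear all hops; remaining 106 packets each add one t_tx.
Total = (3+107-1)·t_tx + 3·t_prop = 109·0.39 + 3·0.00125 = 42.5 ms.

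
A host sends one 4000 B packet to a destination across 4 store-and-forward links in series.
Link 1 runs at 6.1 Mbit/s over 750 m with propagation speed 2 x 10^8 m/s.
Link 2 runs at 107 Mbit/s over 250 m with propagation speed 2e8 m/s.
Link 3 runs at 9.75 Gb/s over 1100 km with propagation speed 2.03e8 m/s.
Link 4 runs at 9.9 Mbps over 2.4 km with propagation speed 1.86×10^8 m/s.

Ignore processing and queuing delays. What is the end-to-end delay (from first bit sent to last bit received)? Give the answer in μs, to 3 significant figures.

L = 4000 × 8 = 32000 bits.
Transmission delays (L/R per hop): 5245.9, 299.065, 3.28205, 3232.32 μs; sum = 8780.57 μs.
Propagation delays (d/s per hop): 3.75, 1.25, 5418.72, 12.9032 μs; sum = 5436.62 μs.
End-to-end = 14200 μs.

14200 μs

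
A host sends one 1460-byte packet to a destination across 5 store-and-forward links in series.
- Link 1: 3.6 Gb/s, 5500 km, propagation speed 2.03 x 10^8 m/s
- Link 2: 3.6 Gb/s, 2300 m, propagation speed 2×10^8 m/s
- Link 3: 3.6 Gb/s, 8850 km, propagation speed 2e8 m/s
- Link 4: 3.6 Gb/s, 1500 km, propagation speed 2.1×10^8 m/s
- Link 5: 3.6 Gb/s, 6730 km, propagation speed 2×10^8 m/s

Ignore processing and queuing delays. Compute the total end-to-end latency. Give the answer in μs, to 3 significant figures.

112000 μs

L = 1460 × 8 = 11680 bits.
Transmission delay per hop = L/R = 11680/3600000000 = 3.24444 μs; 5 hops → 16.2222 μs.
Propagation delays (d/s per hop): 27093.6, 11.5, 44250, 7142.86, 33650 μs; sum = 112148 μs.
End-to-end = 112000 μs.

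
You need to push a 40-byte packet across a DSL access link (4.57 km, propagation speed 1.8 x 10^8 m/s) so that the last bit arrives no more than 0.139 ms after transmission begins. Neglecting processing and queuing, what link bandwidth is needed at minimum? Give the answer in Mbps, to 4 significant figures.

L = 320 bits.
Propagation delay = 4570 / 180000000 = 0.0253889 ms.
Transmission budget = 0.139 − 0.0253889 = 0.113611 ms.
R ≥ L / t_tx = 320 bits / 0.000113611 s = 2.817 Mbps.

2.817 Mbps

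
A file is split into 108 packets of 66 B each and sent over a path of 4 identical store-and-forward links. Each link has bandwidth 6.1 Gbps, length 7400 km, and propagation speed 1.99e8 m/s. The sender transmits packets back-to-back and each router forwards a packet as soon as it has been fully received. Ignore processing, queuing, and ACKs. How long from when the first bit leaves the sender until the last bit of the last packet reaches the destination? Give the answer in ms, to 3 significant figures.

Per-hop transmission t_tx = L/R = 528/6100000000 = 8.65574e-05 ms.
Per-hop propagation t_prop = 7400000/199000000 = 37.1859 ms.
Pipeline fill: first packet needs 4·t_tx to clear all hops; remaining 107 packets each add one t_tx.
Total = (4+108-1)·t_tx + 4·t_prop = 111·8.65574e-05 + 4·37.1859 = 149 ms.

149 ms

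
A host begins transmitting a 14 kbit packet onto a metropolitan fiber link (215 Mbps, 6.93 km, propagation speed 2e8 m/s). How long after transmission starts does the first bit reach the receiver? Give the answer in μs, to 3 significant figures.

34.7 μs

First bit experiences only propagation delay: d/s = 6930/200000000 = 34.7 μs.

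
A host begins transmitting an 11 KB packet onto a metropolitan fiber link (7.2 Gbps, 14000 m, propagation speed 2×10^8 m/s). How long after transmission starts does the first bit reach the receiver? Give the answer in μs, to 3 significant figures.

First bit experiences only propagation delay: d/s = 14000/200000000 = 70.0 μs.

70.0 μs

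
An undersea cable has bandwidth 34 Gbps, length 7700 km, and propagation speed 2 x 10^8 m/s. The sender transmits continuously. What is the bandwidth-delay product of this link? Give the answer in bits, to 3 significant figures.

1310000000 bits

Propagation delay = 7700000 / 200000000 = 0.0385 s.
BDP = R × t_prop = 34000000000 × 0.0385 = 1309000000 bits.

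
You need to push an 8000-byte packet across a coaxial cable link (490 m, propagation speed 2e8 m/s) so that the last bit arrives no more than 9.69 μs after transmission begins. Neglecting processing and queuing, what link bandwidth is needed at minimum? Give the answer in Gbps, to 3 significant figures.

L = 64000 bits.
Propagation delay = 490 / 200000000 = 2.45 μs.
Transmission budget = 9.69 − 2.45 = 7.24 μs.
R ≥ L / t_tx = 64000 bits / 7.24e-06 s = 8.84 Gbps.

8.84 Gbps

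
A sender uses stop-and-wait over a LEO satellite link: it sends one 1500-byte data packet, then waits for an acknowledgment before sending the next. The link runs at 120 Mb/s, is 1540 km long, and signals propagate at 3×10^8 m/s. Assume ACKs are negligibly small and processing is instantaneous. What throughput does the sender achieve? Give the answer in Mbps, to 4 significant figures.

t_tx = L/R = 12000/120000000 = 0.0001 s.
t_prop = 1540000/300000000 = 0.00513333 s; RTT = 0.0102667 s.
Cycle = t_tx + RTT = 0.0103667 s.
Throughput = L / cycle = 12000 / 0.0103667 = 1.158 Mbps.

1.158 Mbps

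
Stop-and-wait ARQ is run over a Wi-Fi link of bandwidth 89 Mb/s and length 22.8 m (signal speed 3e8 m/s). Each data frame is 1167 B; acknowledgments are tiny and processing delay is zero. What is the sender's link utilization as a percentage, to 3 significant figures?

99.9 %

t_tx = L/R = 9336/89000000 = 0.000104899 s.
t_prop = 22.8/300000000 = 7.6e-08 s; RTT = 1.52e-07 s.
Cycle = t_tx + RTT = 0.000105051 s.
Utilization = t_tx / cycle = 0.000104899/0.000105051 = 99.9 %.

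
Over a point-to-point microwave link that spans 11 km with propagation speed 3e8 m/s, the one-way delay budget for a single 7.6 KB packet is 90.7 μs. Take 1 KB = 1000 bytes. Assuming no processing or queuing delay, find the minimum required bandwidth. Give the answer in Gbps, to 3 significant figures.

L = 60800 bits.
Propagation delay = 11000 / 300000000 = 36.6667 μs.
Transmission budget = 90.7 − 36.6667 = 54.0333 μs.
R ≥ L / t_tx = 60800 bits / 5.40333e-05 s = 1.13 Gbps.

1.13 Gbps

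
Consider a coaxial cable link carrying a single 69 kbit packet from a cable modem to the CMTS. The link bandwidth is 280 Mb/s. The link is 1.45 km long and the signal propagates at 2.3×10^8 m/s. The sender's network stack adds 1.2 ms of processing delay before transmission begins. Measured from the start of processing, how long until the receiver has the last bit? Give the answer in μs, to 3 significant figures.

1450 μs

L = 69000 bits.
Transmission delay = L/R = 69000 / 280000000 = 246.429 μs.
Propagation delay = d/s = 1450 m / 2.3e+08 m/s = 6.30435 μs.
Plus processing delay 1.2 ms = 1200 μs.
Total = 1450 μs.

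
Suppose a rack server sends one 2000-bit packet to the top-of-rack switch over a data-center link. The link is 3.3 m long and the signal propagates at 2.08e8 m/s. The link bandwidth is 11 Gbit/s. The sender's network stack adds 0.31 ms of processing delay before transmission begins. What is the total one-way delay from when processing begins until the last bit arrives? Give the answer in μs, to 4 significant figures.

310.2 μs

Transmission delay = L/R = 2000 / 11000000000 = 0.181818 μs.
Propagation delay = d/s = 3.3 m / 208000000 m/s = 0.0158654 μs.
Plus processing delay 0.31 ms = 310 μs.
Total = 310.2 μs.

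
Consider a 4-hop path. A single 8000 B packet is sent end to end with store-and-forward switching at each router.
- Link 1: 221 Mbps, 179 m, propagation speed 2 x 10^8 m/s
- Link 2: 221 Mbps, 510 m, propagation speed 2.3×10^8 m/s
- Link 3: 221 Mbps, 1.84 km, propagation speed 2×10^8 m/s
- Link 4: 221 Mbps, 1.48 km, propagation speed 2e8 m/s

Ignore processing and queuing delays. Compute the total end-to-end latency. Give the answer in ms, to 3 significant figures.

1.18 ms

L = 8000 × 8 = 64000 bits.
Transmission delay per hop = L/R = 64000/221000000 = 0.289593 ms; 4 hops → 1.15837 ms.
Propagation delays (d/s per hop): 0.000895, 0.00221739, 0.0092, 0.0074 ms; sum = 0.0197124 ms.
End-to-end = 1.18 ms.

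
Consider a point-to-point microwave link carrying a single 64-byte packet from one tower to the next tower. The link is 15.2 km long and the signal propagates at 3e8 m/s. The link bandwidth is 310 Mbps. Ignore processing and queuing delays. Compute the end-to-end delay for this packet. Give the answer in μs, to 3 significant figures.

52.3 μs

L = 64 × 8 = 512 bits.
Transmission delay = L/R = 512 / 310000000 = 1.65161 μs.
Propagation delay = d/s = 15200 m / 300000000 m/s = 50.6667 μs.
Total = 52.3 μs.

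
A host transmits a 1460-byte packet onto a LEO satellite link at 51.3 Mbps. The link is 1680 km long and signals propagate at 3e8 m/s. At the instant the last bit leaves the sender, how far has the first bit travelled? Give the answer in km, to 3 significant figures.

t_tx = L/R = 11680/51300000 = 0.00022768 s.
Distance = s × t_tx = 300000000 × 0.00022768 = 68.3 km.

68.3 km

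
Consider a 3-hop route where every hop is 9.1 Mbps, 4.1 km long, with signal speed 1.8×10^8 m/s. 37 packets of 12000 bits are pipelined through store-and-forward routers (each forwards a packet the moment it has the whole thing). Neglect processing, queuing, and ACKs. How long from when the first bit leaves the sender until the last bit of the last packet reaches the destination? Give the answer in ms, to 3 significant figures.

Per-hop transmission t_tx = L/R = 12000/9100000 = 1.31868 ms.
Per-hop propagation t_prop = 4100/180000000 = 0.0227778 ms.
Pipeline fill: first packet needs 3·t_tx to clear all hops; remaining 36 packets each add one t_tx.
Total = (3+37-1)·t_tx + 3·t_prop = 39·1.31868 + 3·0.0227778 = 51.5 ms.

51.5 ms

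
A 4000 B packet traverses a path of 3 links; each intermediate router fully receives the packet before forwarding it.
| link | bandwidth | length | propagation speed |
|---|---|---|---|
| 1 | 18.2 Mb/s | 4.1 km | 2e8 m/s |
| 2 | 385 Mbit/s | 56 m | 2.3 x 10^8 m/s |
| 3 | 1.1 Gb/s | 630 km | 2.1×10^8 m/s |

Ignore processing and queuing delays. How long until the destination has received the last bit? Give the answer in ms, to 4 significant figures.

4.891 ms

L = 4000 × 8 = 32000 bits.
Transmission delays (L/R per hop): 1.75824, 0.0831169, 0.0290909 ms; sum = 1.87045 ms.
Propagation delays (d/s per hop): 0.0205, 0.000243478, 3 ms; sum = 3.02074 ms.
End-to-end = 4.891 ms.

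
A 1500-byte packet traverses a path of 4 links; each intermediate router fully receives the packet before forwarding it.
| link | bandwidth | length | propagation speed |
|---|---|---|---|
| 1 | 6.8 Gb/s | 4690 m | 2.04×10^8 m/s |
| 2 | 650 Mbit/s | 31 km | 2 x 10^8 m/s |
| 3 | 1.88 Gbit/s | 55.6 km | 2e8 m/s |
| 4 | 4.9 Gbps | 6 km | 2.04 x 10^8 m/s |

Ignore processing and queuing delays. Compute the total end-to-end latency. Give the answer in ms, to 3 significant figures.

L = 1500 × 8 = 12000 bits.
Transmission delays (L/R per hop): 0.00176471, 0.0184615, 0.00638298, 0.00244898 ms; sum = 0.0290582 ms.
Propagation delays (d/s per hop): 0.0229902, 0.155, 0.278, 0.0294118 ms; sum = 0.485402 ms.
End-to-end = 0.514 ms.

0.514 ms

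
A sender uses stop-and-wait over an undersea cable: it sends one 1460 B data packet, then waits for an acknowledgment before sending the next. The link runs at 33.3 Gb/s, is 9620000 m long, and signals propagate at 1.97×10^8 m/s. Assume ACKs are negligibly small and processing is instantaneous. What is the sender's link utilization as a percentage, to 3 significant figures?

t_tx = L/R = 11680/3.33e+10 = 3.50751e-07 s.
t_prop = 9620000/197000000 = 0.0488325 s; RTT = 0.097665 s.
Cycle = t_tx + RTT = 0.0976653 s.
Utilization = t_tx / cycle = 3.50751e-07/0.0976653 = 0.000359 %.

0.000359 %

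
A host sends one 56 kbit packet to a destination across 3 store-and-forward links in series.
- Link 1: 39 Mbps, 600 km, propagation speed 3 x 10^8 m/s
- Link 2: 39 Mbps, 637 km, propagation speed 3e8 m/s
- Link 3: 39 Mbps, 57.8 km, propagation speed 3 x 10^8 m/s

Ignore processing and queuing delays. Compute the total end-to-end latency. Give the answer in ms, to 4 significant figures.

L = 56000 bits.
Transmission delay per hop = L/R = 56000/39000000 = 1.4359 ms; 3 hops → 4.30769 ms.
Propagation delays (d/s per hop): 2, 2.12333, 0.192667 ms; sum = 4.316 ms.
End-to-end = 8.624 ms.

8.624 ms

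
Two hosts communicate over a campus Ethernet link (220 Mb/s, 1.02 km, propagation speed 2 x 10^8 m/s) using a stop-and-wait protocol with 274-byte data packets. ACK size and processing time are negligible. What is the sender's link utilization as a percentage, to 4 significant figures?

49.41 %

t_tx = L/R = 2192/220000000 = 9.96364e-06 s.
t_prop = 1020/200000000 = 5.1e-06 s; RTT = 1.02e-05 s.
Cycle = t_tx + RTT = 2.01636e-05 s.
Utilization = t_tx / cycle = 9.96364e-06/2.01636e-05 = 49.41 %.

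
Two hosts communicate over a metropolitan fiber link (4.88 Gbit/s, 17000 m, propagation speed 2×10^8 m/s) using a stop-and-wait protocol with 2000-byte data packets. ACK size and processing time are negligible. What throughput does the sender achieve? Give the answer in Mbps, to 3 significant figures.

t_tx = L/R = 16000/4880000000 = 3.27869e-06 s.
t_prop = 17000/200000000 = 8.5e-05 s; RTT = 0.00017 s.
Cycle = t_tx + RTT = 0.000173279 s.
Throughput = L / cycle = 16000 / 0.000173279 = 92.3 Mbps.

92.3 Mbps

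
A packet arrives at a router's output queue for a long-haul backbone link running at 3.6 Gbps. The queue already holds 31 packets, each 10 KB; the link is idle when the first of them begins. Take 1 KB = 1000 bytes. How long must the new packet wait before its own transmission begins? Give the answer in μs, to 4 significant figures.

Each queued packet: L/R = 80000/3600000000 = 22.2222 μs.
31 queued → 688.889 μs.
Queuing delay = 688.9 μs.

688.9 μs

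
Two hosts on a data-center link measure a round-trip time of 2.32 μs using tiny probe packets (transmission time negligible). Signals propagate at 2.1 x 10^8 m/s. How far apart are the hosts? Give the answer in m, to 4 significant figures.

One-way propagation = RTT/2 = 1.16 μs.
d = s × t = 210000000 × 1.16e-06 = 243.6 m.

243.6 m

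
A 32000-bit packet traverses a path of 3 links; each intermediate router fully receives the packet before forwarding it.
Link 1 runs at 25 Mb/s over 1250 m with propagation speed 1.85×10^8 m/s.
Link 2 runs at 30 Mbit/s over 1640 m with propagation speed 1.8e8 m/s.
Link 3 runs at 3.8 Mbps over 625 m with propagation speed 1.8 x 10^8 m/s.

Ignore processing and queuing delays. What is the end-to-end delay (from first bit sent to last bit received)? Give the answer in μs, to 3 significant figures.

Transmission delays (L/R per hop): 1280, 1066.67, 8421.05 μs; sum = 10767.7 μs.
Propagation delays (d/s per hop): 6.75676, 9.11111, 3.47222 μs; sum = 19.3401 μs.
End-to-end = 10800 μs.

10800 μs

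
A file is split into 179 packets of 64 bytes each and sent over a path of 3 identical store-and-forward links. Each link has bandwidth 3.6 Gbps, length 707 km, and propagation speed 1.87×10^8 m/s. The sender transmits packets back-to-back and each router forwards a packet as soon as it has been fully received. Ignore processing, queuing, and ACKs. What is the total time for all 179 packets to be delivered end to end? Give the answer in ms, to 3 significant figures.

Per-hop transmission t_tx = L/R = 512/3600000000 = 0.000142222 ms.
Per-hop propagation t_prop = 707000/187000000 = 3.78075 ms.
Pipeline fill: first packet needs 3·t_tx to clear all hops; remaining 178 packets each add one t_tx.
Total = (3+179-1)·t_tx + 3·t_prop = 181·0.000142222 + 3·3.78075 = 11.4 ms.

11.4 ms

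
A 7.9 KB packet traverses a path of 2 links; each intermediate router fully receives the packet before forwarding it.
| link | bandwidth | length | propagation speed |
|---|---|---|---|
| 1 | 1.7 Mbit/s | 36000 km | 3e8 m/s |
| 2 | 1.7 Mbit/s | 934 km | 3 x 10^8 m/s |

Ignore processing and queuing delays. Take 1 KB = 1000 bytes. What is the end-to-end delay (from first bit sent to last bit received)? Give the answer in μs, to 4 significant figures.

197500 μs

L = 63200 bits.
Transmission delay per hop = L/R = 63200/1700000 = 37176.5 μs; 2 hops → 74352.9 μs.
Propagation delays (d/s per hop): 120000, 3113.33 μs; sum = 123113 μs.
End-to-end = 197500 μs.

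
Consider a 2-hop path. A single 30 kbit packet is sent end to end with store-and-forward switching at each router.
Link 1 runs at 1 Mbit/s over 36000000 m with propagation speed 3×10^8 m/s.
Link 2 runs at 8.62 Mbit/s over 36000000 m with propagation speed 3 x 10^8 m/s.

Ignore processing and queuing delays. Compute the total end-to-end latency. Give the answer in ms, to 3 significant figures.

L = 30000 bits.
Transmission delays (L/R per hop): 30, 3.48028 ms; sum = 33.4803 ms.
Propagation delays (d/s per hop): 120, 120 ms; sum = 240 ms.
End-to-end = 273 ms.

273 ms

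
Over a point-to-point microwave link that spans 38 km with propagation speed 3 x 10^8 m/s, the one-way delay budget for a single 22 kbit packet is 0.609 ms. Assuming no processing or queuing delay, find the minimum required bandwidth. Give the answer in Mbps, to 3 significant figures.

Propagation delay = 38000 / 300000000 = 0.126667 ms.
Transmission budget = 0.609 − 0.126667 = 0.482333 ms.
R ≥ L / t_tx = 22000 bits / 0.000482333 s = 45.6 Mbps.

45.6 Mbps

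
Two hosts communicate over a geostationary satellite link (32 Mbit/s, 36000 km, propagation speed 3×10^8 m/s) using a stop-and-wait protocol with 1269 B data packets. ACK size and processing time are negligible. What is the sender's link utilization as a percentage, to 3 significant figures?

t_tx = L/R = 10152/32000000 = 0.00031725 s.
t_prop = 36000000/300000000 = 0.12 s; RTT = 0.24 s.
Cycle = t_tx + RTT = 0.240317 s.
Utilization = t_tx / cycle = 0.00031725/0.240317 = 0.132 %.

0.132 %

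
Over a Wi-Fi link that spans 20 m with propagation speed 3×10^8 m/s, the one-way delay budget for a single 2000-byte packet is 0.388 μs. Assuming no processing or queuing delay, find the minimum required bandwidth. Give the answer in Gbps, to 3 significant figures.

L = 16000 bits.
Propagation delay = 20 / 300000000 = 0.0666667 μs.
Transmission budget = 0.388 − 0.0666667 = 0.321333 μs.
R ≥ L / t_tx = 16000 bits / 3.21333e-07 s = 49.8 Gbps.

49.8 Gbps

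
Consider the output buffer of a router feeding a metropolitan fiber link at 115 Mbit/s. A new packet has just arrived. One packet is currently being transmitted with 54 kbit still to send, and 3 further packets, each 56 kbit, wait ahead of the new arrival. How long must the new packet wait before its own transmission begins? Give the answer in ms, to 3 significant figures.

Each queued packet: L/R = 56000/115000000 = 0.486957 ms.
3 queued → 1.46087 ms.
Plus remaining 54000 bits of current packet: 0.469565 ms.
Queuing delay = 1.93 ms.

1.93 ms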